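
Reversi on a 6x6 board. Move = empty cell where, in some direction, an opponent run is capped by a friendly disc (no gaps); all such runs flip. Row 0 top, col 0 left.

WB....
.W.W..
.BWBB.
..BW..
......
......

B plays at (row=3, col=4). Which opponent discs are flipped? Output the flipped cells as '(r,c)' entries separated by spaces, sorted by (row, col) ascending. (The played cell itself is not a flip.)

Answer: (3,3)

Derivation:
Dir NW: first cell 'B' (not opp) -> no flip
Dir N: first cell 'B' (not opp) -> no flip
Dir NE: first cell '.' (not opp) -> no flip
Dir W: opp run (3,3) capped by B -> flip
Dir E: first cell '.' (not opp) -> no flip
Dir SW: first cell '.' (not opp) -> no flip
Dir S: first cell '.' (not opp) -> no flip
Dir SE: first cell '.' (not opp) -> no flip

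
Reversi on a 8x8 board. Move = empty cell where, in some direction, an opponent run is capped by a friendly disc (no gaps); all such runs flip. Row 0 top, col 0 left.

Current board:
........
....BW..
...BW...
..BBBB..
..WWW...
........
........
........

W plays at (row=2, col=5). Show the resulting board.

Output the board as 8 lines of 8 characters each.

Place W at (2,5); scan 8 dirs for brackets.
Dir NW: opp run (1,4), next='.' -> no flip
Dir N: first cell 'W' (not opp) -> no flip
Dir NE: first cell '.' (not opp) -> no flip
Dir W: first cell 'W' (not opp) -> no flip
Dir E: first cell '.' (not opp) -> no flip
Dir SW: opp run (3,4) capped by W -> flip
Dir S: opp run (3,5), next='.' -> no flip
Dir SE: first cell '.' (not opp) -> no flip
All flips: (3,4)

Answer: ........
....BW..
...BWW..
..BBWB..
..WWW...
........
........
........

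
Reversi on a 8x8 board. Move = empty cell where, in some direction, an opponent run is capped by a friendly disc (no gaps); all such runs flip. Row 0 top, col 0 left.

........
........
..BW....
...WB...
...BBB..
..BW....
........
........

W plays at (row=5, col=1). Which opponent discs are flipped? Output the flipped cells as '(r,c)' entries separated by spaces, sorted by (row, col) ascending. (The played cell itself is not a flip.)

Dir NW: first cell '.' (not opp) -> no flip
Dir N: first cell '.' (not opp) -> no flip
Dir NE: first cell '.' (not opp) -> no flip
Dir W: first cell '.' (not opp) -> no flip
Dir E: opp run (5,2) capped by W -> flip
Dir SW: first cell '.' (not opp) -> no flip
Dir S: first cell '.' (not opp) -> no flip
Dir SE: first cell '.' (not opp) -> no flip

Answer: (5,2)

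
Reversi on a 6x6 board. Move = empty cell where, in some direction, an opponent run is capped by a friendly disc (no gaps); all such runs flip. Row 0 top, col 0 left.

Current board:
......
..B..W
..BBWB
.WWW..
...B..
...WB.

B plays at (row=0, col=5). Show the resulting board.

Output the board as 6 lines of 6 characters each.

Answer: .....B
..B..B
..BBWB
.WWW..
...B..
...WB.

Derivation:
Place B at (0,5); scan 8 dirs for brackets.
Dir NW: edge -> no flip
Dir N: edge -> no flip
Dir NE: edge -> no flip
Dir W: first cell '.' (not opp) -> no flip
Dir E: edge -> no flip
Dir SW: first cell '.' (not opp) -> no flip
Dir S: opp run (1,5) capped by B -> flip
Dir SE: edge -> no flip
All flips: (1,5)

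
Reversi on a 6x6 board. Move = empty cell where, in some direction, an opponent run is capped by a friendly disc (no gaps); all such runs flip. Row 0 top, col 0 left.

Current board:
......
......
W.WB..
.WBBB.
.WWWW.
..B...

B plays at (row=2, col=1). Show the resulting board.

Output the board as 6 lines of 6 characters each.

Answer: ......
......
WBBB..
.WBBB.
.WWWW.
..B...

Derivation:
Place B at (2,1); scan 8 dirs for brackets.
Dir NW: first cell '.' (not opp) -> no flip
Dir N: first cell '.' (not opp) -> no flip
Dir NE: first cell '.' (not opp) -> no flip
Dir W: opp run (2,0), next=edge -> no flip
Dir E: opp run (2,2) capped by B -> flip
Dir SW: first cell '.' (not opp) -> no flip
Dir S: opp run (3,1) (4,1), next='.' -> no flip
Dir SE: first cell 'B' (not opp) -> no flip
All flips: (2,2)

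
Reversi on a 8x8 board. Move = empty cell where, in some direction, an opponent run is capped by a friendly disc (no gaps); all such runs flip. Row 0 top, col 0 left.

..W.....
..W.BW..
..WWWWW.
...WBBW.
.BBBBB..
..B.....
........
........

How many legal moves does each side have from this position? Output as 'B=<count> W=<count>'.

-- B to move --
(0,1): flips 2 -> legal
(0,3): no bracket -> illegal
(0,4): no bracket -> illegal
(0,5): flips 2 -> legal
(0,6): flips 3 -> legal
(1,1): flips 2 -> legal
(1,3): flips 3 -> legal
(1,6): flips 2 -> legal
(1,7): flips 1 -> legal
(2,1): no bracket -> illegal
(2,7): flips 1 -> legal
(3,1): no bracket -> illegal
(3,2): flips 2 -> legal
(3,7): flips 1 -> legal
(4,6): no bracket -> illegal
(4,7): flips 2 -> legal
B mobility = 11
-- W to move --
(0,3): flips 1 -> legal
(0,4): flips 1 -> legal
(0,5): flips 1 -> legal
(1,3): flips 1 -> legal
(3,0): no bracket -> illegal
(3,1): no bracket -> illegal
(3,2): no bracket -> illegal
(4,0): no bracket -> illegal
(4,6): flips 1 -> legal
(5,0): no bracket -> illegal
(5,1): flips 1 -> legal
(5,3): flips 3 -> legal
(5,4): flips 3 -> legal
(5,5): flips 3 -> legal
(5,6): flips 2 -> legal
(6,1): flips 3 -> legal
(6,2): no bracket -> illegal
(6,3): no bracket -> illegal
W mobility = 11

Answer: B=11 W=11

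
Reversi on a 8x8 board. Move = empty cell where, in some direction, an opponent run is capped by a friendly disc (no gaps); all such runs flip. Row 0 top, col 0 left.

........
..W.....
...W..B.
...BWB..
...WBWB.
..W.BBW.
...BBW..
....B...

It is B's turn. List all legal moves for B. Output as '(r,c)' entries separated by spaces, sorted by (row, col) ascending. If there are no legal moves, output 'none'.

Answer: (1,3) (2,4) (3,2) (3,6) (4,1) (4,2) (4,7) (5,3) (5,7) (6,6) (7,5) (7,6)

Derivation:
(0,1): no bracket -> illegal
(0,2): no bracket -> illegal
(0,3): no bracket -> illegal
(1,1): no bracket -> illegal
(1,3): flips 1 -> legal
(1,4): no bracket -> illegal
(2,1): no bracket -> illegal
(2,2): no bracket -> illegal
(2,4): flips 1 -> legal
(2,5): no bracket -> illegal
(3,2): flips 1 -> legal
(3,6): flips 1 -> legal
(4,1): flips 1 -> legal
(4,2): flips 1 -> legal
(4,7): flips 2 -> legal
(5,1): no bracket -> illegal
(5,3): flips 1 -> legal
(5,7): flips 1 -> legal
(6,1): no bracket -> illegal
(6,2): no bracket -> illegal
(6,6): flips 2 -> legal
(6,7): no bracket -> illegal
(7,5): flips 1 -> legal
(7,6): flips 1 -> legal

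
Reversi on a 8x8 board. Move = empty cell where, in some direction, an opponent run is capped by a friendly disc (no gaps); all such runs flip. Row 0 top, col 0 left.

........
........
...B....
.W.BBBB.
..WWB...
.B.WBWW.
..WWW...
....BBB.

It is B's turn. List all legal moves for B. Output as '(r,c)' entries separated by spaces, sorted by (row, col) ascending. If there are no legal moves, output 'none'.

Answer: (2,0) (3,2) (4,1) (5,2) (5,7) (6,6) (7,1) (7,2) (7,3)

Derivation:
(2,0): flips 4 -> legal
(2,1): no bracket -> illegal
(2,2): no bracket -> illegal
(3,0): no bracket -> illegal
(3,2): flips 1 -> legal
(4,0): no bracket -> illegal
(4,1): flips 2 -> legal
(4,5): no bracket -> illegal
(4,6): no bracket -> illegal
(4,7): no bracket -> illegal
(5,2): flips 3 -> legal
(5,7): flips 2 -> legal
(6,1): no bracket -> illegal
(6,5): no bracket -> illegal
(6,6): flips 1 -> legal
(6,7): no bracket -> illegal
(7,1): flips 2 -> legal
(7,2): flips 1 -> legal
(7,3): flips 4 -> legal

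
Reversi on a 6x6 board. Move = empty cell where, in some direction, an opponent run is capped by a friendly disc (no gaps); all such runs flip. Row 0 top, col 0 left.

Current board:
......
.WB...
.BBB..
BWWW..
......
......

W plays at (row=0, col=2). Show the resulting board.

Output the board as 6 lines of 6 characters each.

Place W at (0,2); scan 8 dirs for brackets.
Dir NW: edge -> no flip
Dir N: edge -> no flip
Dir NE: edge -> no flip
Dir W: first cell '.' (not opp) -> no flip
Dir E: first cell '.' (not opp) -> no flip
Dir SW: first cell 'W' (not opp) -> no flip
Dir S: opp run (1,2) (2,2) capped by W -> flip
Dir SE: first cell '.' (not opp) -> no flip
All flips: (1,2) (2,2)

Answer: ..W...
.WW...
.BWB..
BWWW..
......
......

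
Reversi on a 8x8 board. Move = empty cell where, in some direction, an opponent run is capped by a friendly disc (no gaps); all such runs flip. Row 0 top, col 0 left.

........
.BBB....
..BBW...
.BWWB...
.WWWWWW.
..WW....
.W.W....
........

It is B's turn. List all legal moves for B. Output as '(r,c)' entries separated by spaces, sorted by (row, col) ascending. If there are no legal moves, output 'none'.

(1,4): flips 1 -> legal
(1,5): no bracket -> illegal
(2,1): no bracket -> illegal
(2,5): flips 1 -> legal
(3,0): no bracket -> illegal
(3,5): flips 1 -> legal
(3,6): no bracket -> illegal
(3,7): no bracket -> illegal
(4,0): no bracket -> illegal
(4,7): no bracket -> illegal
(5,0): flips 2 -> legal
(5,1): flips 1 -> legal
(5,4): flips 1 -> legal
(5,5): flips 2 -> legal
(5,6): flips 1 -> legal
(5,7): no bracket -> illegal
(6,0): no bracket -> illegal
(6,2): flips 3 -> legal
(6,4): flips 2 -> legal
(7,0): flips 3 -> legal
(7,1): no bracket -> illegal
(7,2): no bracket -> illegal
(7,3): flips 4 -> legal
(7,4): no bracket -> illegal

Answer: (1,4) (2,5) (3,5) (5,0) (5,1) (5,4) (5,5) (5,6) (6,2) (6,4) (7,0) (7,3)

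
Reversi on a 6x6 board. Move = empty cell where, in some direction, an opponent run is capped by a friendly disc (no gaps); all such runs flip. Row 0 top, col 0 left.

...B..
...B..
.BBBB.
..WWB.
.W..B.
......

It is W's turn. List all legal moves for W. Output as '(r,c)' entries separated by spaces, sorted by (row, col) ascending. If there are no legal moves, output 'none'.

Answer: (1,0) (1,1) (1,2) (1,4) (1,5) (3,5) (5,5)

Derivation:
(0,2): no bracket -> illegal
(0,4): no bracket -> illegal
(1,0): flips 1 -> legal
(1,1): flips 1 -> legal
(1,2): flips 1 -> legal
(1,4): flips 1 -> legal
(1,5): flips 1 -> legal
(2,0): no bracket -> illegal
(2,5): no bracket -> illegal
(3,0): no bracket -> illegal
(3,1): no bracket -> illegal
(3,5): flips 1 -> legal
(4,3): no bracket -> illegal
(4,5): no bracket -> illegal
(5,3): no bracket -> illegal
(5,4): no bracket -> illegal
(5,5): flips 1 -> legal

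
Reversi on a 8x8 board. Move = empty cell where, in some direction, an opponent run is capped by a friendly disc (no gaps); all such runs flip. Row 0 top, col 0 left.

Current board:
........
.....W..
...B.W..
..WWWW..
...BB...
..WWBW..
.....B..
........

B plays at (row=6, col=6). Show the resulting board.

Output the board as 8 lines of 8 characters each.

Place B at (6,6); scan 8 dirs for brackets.
Dir NW: opp run (5,5) capped by B -> flip
Dir N: first cell '.' (not opp) -> no flip
Dir NE: first cell '.' (not opp) -> no flip
Dir W: first cell 'B' (not opp) -> no flip
Dir E: first cell '.' (not opp) -> no flip
Dir SW: first cell '.' (not opp) -> no flip
Dir S: first cell '.' (not opp) -> no flip
Dir SE: first cell '.' (not opp) -> no flip
All flips: (5,5)

Answer: ........
.....W..
...B.W..
..WWWW..
...BB...
..WWBB..
.....BB.
........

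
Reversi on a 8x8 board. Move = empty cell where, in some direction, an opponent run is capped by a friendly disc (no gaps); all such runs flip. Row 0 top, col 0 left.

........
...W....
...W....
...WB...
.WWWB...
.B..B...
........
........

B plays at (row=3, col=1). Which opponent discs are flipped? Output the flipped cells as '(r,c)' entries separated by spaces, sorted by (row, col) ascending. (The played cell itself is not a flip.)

Dir NW: first cell '.' (not opp) -> no flip
Dir N: first cell '.' (not opp) -> no flip
Dir NE: first cell '.' (not opp) -> no flip
Dir W: first cell '.' (not opp) -> no flip
Dir E: first cell '.' (not opp) -> no flip
Dir SW: first cell '.' (not opp) -> no flip
Dir S: opp run (4,1) capped by B -> flip
Dir SE: opp run (4,2), next='.' -> no flip

Answer: (4,1)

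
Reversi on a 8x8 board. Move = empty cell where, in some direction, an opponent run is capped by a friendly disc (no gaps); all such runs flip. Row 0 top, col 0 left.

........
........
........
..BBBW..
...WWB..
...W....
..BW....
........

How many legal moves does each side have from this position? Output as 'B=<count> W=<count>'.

-- B to move --
(2,4): no bracket -> illegal
(2,5): flips 1 -> legal
(2,6): flips 3 -> legal
(3,6): flips 1 -> legal
(4,2): flips 2 -> legal
(4,6): no bracket -> illegal
(5,2): flips 1 -> legal
(5,4): flips 2 -> legal
(5,5): flips 1 -> legal
(6,4): flips 1 -> legal
(7,2): no bracket -> illegal
(7,3): flips 3 -> legal
(7,4): no bracket -> illegal
B mobility = 9
-- W to move --
(2,1): flips 1 -> legal
(2,2): flips 1 -> legal
(2,3): flips 1 -> legal
(2,4): flips 1 -> legal
(2,5): flips 1 -> legal
(3,1): flips 3 -> legal
(3,6): no bracket -> illegal
(4,1): no bracket -> illegal
(4,2): no bracket -> illegal
(4,6): flips 1 -> legal
(5,1): no bracket -> illegal
(5,2): no bracket -> illegal
(5,4): no bracket -> illegal
(5,5): flips 1 -> legal
(5,6): no bracket -> illegal
(6,1): flips 1 -> legal
(7,1): flips 1 -> legal
(7,2): no bracket -> illegal
(7,3): no bracket -> illegal
W mobility = 10

Answer: B=9 W=10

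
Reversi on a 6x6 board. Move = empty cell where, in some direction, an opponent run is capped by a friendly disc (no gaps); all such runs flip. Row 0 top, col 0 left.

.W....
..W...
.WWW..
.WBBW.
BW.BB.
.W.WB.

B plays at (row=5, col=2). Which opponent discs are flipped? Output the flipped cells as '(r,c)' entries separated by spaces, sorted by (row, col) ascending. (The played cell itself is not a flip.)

Answer: (5,3)

Derivation:
Dir NW: opp run (4,1), next='.' -> no flip
Dir N: first cell '.' (not opp) -> no flip
Dir NE: first cell 'B' (not opp) -> no flip
Dir W: opp run (5,1), next='.' -> no flip
Dir E: opp run (5,3) capped by B -> flip
Dir SW: edge -> no flip
Dir S: edge -> no flip
Dir SE: edge -> no flip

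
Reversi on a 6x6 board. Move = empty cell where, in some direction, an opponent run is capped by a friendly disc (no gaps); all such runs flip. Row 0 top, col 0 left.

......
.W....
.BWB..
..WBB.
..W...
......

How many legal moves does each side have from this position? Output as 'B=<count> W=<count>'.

Answer: B=6 W=7

Derivation:
-- B to move --
(0,0): flips 2 -> legal
(0,1): flips 1 -> legal
(0,2): no bracket -> illegal
(1,0): no bracket -> illegal
(1,2): no bracket -> illegal
(1,3): no bracket -> illegal
(2,0): no bracket -> illegal
(3,1): flips 1 -> legal
(4,1): flips 1 -> legal
(4,3): flips 1 -> legal
(5,1): flips 1 -> legal
(5,2): no bracket -> illegal
(5,3): no bracket -> illegal
B mobility = 6
-- W to move --
(1,0): flips 1 -> legal
(1,2): no bracket -> illegal
(1,3): no bracket -> illegal
(1,4): flips 1 -> legal
(2,0): flips 1 -> legal
(2,4): flips 2 -> legal
(2,5): no bracket -> illegal
(3,0): no bracket -> illegal
(3,1): flips 1 -> legal
(3,5): flips 2 -> legal
(4,3): no bracket -> illegal
(4,4): flips 1 -> legal
(4,5): no bracket -> illegal
W mobility = 7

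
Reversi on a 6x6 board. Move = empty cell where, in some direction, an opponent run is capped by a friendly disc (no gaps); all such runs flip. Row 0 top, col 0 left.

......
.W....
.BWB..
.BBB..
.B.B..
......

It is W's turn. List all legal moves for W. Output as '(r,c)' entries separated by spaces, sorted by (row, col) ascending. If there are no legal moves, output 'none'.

Answer: (2,0) (2,4) (4,0) (4,2) (4,4) (5,1)

Derivation:
(1,0): no bracket -> illegal
(1,2): no bracket -> illegal
(1,3): no bracket -> illegal
(1,4): no bracket -> illegal
(2,0): flips 1 -> legal
(2,4): flips 1 -> legal
(3,0): no bracket -> illegal
(3,4): no bracket -> illegal
(4,0): flips 1 -> legal
(4,2): flips 1 -> legal
(4,4): flips 1 -> legal
(5,0): no bracket -> illegal
(5,1): flips 3 -> legal
(5,2): no bracket -> illegal
(5,3): no bracket -> illegal
(5,4): no bracket -> illegal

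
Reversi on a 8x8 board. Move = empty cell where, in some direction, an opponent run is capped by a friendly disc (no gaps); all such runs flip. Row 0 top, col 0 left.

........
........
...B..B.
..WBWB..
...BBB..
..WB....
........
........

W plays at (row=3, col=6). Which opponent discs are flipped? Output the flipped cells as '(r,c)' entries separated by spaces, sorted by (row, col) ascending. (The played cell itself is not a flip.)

Answer: (3,5)

Derivation:
Dir NW: first cell '.' (not opp) -> no flip
Dir N: opp run (2,6), next='.' -> no flip
Dir NE: first cell '.' (not opp) -> no flip
Dir W: opp run (3,5) capped by W -> flip
Dir E: first cell '.' (not opp) -> no flip
Dir SW: opp run (4,5), next='.' -> no flip
Dir S: first cell '.' (not opp) -> no flip
Dir SE: first cell '.' (not opp) -> no flip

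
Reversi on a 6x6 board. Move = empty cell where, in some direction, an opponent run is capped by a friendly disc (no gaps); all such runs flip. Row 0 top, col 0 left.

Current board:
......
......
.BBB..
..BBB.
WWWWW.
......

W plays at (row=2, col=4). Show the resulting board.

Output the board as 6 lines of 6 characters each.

Answer: ......
......
.BBBW.
..BWW.
WWWWW.
......

Derivation:
Place W at (2,4); scan 8 dirs for brackets.
Dir NW: first cell '.' (not opp) -> no flip
Dir N: first cell '.' (not opp) -> no flip
Dir NE: first cell '.' (not opp) -> no flip
Dir W: opp run (2,3) (2,2) (2,1), next='.' -> no flip
Dir E: first cell '.' (not opp) -> no flip
Dir SW: opp run (3,3) capped by W -> flip
Dir S: opp run (3,4) capped by W -> flip
Dir SE: first cell '.' (not opp) -> no flip
All flips: (3,3) (3,4)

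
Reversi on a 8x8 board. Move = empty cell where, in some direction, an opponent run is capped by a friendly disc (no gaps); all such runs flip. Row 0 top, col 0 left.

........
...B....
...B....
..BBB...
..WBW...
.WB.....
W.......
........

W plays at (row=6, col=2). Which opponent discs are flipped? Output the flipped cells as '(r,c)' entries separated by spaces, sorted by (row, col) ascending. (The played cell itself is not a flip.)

Answer: (5,2)

Derivation:
Dir NW: first cell 'W' (not opp) -> no flip
Dir N: opp run (5,2) capped by W -> flip
Dir NE: first cell '.' (not opp) -> no flip
Dir W: first cell '.' (not opp) -> no flip
Dir E: first cell '.' (not opp) -> no flip
Dir SW: first cell '.' (not opp) -> no flip
Dir S: first cell '.' (not opp) -> no flip
Dir SE: first cell '.' (not opp) -> no flip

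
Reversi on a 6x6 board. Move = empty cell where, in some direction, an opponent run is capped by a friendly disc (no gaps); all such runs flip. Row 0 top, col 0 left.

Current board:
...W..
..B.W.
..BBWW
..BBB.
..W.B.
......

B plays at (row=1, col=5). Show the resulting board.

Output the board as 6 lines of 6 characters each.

Answer: ...W..
..B.WB
..BBBW
..BBB.
..W.B.
......

Derivation:
Place B at (1,5); scan 8 dirs for brackets.
Dir NW: first cell '.' (not opp) -> no flip
Dir N: first cell '.' (not opp) -> no flip
Dir NE: edge -> no flip
Dir W: opp run (1,4), next='.' -> no flip
Dir E: edge -> no flip
Dir SW: opp run (2,4) capped by B -> flip
Dir S: opp run (2,5), next='.' -> no flip
Dir SE: edge -> no flip
All flips: (2,4)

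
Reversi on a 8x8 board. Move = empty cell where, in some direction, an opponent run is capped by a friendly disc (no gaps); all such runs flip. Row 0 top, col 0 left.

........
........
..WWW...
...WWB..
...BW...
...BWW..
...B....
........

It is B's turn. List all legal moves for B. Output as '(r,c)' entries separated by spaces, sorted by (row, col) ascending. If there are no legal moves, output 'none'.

(1,1): no bracket -> illegal
(1,2): no bracket -> illegal
(1,3): flips 3 -> legal
(1,4): no bracket -> illegal
(1,5): no bracket -> illegal
(2,1): no bracket -> illegal
(2,5): flips 1 -> legal
(3,1): no bracket -> illegal
(3,2): flips 2 -> legal
(4,2): no bracket -> illegal
(4,5): flips 2 -> legal
(4,6): no bracket -> illegal
(5,6): flips 2 -> legal
(6,4): no bracket -> illegal
(6,5): flips 1 -> legal
(6,6): no bracket -> illegal

Answer: (1,3) (2,5) (3,2) (4,5) (5,6) (6,5)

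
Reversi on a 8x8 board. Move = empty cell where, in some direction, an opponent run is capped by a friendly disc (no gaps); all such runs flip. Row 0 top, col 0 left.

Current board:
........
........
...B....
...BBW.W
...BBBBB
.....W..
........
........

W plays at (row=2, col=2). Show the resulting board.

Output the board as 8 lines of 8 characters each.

Answer: ........
........
..WB....
...WBW.W
...BWBBB
.....W..
........
........

Derivation:
Place W at (2,2); scan 8 dirs for brackets.
Dir NW: first cell '.' (not opp) -> no flip
Dir N: first cell '.' (not opp) -> no flip
Dir NE: first cell '.' (not opp) -> no flip
Dir W: first cell '.' (not opp) -> no flip
Dir E: opp run (2,3), next='.' -> no flip
Dir SW: first cell '.' (not opp) -> no flip
Dir S: first cell '.' (not opp) -> no flip
Dir SE: opp run (3,3) (4,4) capped by W -> flip
All flips: (3,3) (4,4)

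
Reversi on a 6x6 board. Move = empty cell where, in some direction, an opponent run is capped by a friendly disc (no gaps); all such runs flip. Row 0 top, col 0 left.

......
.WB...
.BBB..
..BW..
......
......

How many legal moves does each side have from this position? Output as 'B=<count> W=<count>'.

-- B to move --
(0,0): flips 1 -> legal
(0,1): flips 1 -> legal
(0,2): no bracket -> illegal
(1,0): flips 1 -> legal
(2,0): no bracket -> illegal
(2,4): no bracket -> illegal
(3,4): flips 1 -> legal
(4,2): no bracket -> illegal
(4,3): flips 1 -> legal
(4,4): flips 1 -> legal
B mobility = 6
-- W to move --
(0,1): no bracket -> illegal
(0,2): no bracket -> illegal
(0,3): no bracket -> illegal
(1,0): no bracket -> illegal
(1,3): flips 2 -> legal
(1,4): no bracket -> illegal
(2,0): no bracket -> illegal
(2,4): no bracket -> illegal
(3,0): no bracket -> illegal
(3,1): flips 2 -> legal
(3,4): no bracket -> illegal
(4,1): no bracket -> illegal
(4,2): no bracket -> illegal
(4,3): no bracket -> illegal
W mobility = 2

Answer: B=6 W=2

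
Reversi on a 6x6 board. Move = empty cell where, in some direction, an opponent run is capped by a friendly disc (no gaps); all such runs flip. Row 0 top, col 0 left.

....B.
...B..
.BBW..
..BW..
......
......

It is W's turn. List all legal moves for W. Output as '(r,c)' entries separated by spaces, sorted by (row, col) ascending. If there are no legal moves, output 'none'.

Answer: (0,3) (1,1) (2,0) (3,1) (4,1)

Derivation:
(0,2): no bracket -> illegal
(0,3): flips 1 -> legal
(0,5): no bracket -> illegal
(1,0): no bracket -> illegal
(1,1): flips 1 -> legal
(1,2): no bracket -> illegal
(1,4): no bracket -> illegal
(1,5): no bracket -> illegal
(2,0): flips 2 -> legal
(2,4): no bracket -> illegal
(3,0): no bracket -> illegal
(3,1): flips 1 -> legal
(4,1): flips 1 -> legal
(4,2): no bracket -> illegal
(4,3): no bracket -> illegal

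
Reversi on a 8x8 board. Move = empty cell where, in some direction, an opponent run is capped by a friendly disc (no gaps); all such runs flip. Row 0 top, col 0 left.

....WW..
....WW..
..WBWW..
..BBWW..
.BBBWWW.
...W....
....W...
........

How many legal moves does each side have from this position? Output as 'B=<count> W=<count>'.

-- B to move --
(0,3): no bracket -> illegal
(0,6): flips 2 -> legal
(1,1): flips 1 -> legal
(1,2): flips 1 -> legal
(1,3): no bracket -> illegal
(1,6): flips 2 -> legal
(2,1): flips 1 -> legal
(2,6): flips 2 -> legal
(3,1): no bracket -> illegal
(3,6): flips 2 -> legal
(3,7): no bracket -> illegal
(4,7): flips 3 -> legal
(5,2): no bracket -> illegal
(5,4): no bracket -> illegal
(5,5): flips 1 -> legal
(5,6): flips 2 -> legal
(5,7): no bracket -> illegal
(6,2): no bracket -> illegal
(6,3): flips 1 -> legal
(6,5): no bracket -> illegal
(7,3): no bracket -> illegal
(7,4): no bracket -> illegal
(7,5): flips 2 -> legal
B mobility = 12
-- W to move --
(1,2): flips 1 -> legal
(1,3): flips 3 -> legal
(2,1): no bracket -> illegal
(3,0): no bracket -> illegal
(3,1): flips 3 -> legal
(4,0): flips 3 -> legal
(5,0): flips 3 -> legal
(5,1): flips 2 -> legal
(5,2): flips 3 -> legal
(5,4): no bracket -> illegal
W mobility = 7

Answer: B=12 W=7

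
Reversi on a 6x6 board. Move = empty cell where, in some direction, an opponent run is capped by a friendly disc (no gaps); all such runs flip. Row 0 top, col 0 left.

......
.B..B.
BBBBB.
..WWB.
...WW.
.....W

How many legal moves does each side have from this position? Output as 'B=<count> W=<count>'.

-- B to move --
(3,1): flips 2 -> legal
(3,5): no bracket -> illegal
(4,1): flips 1 -> legal
(4,2): flips 2 -> legal
(4,5): no bracket -> illegal
(5,2): flips 1 -> legal
(5,3): flips 2 -> legal
(5,4): flips 3 -> legal
B mobility = 6
-- W to move --
(0,0): flips 2 -> legal
(0,1): no bracket -> illegal
(0,2): no bracket -> illegal
(0,3): no bracket -> illegal
(0,4): flips 3 -> legal
(0,5): flips 2 -> legal
(1,0): flips 1 -> legal
(1,2): flips 1 -> legal
(1,3): flips 1 -> legal
(1,5): flips 1 -> legal
(2,5): flips 1 -> legal
(3,0): no bracket -> illegal
(3,1): no bracket -> illegal
(3,5): flips 1 -> legal
(4,5): no bracket -> illegal
W mobility = 9

Answer: B=6 W=9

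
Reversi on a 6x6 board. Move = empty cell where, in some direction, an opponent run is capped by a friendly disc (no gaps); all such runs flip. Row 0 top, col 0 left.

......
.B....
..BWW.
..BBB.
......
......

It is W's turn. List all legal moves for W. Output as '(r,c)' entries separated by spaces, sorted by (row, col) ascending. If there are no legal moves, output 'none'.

(0,0): no bracket -> illegal
(0,1): no bracket -> illegal
(0,2): no bracket -> illegal
(1,0): no bracket -> illegal
(1,2): no bracket -> illegal
(1,3): no bracket -> illegal
(2,0): no bracket -> illegal
(2,1): flips 1 -> legal
(2,5): no bracket -> illegal
(3,1): no bracket -> illegal
(3,5): no bracket -> illegal
(4,1): flips 1 -> legal
(4,2): flips 1 -> legal
(4,3): flips 1 -> legal
(4,4): flips 1 -> legal
(4,5): flips 1 -> legal

Answer: (2,1) (4,1) (4,2) (4,3) (4,4) (4,5)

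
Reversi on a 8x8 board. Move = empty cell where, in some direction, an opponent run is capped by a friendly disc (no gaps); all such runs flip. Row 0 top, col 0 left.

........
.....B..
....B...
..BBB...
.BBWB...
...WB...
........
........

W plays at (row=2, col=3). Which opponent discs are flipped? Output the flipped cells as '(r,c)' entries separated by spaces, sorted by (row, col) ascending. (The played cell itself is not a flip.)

Answer: (3,3)

Derivation:
Dir NW: first cell '.' (not opp) -> no flip
Dir N: first cell '.' (not opp) -> no flip
Dir NE: first cell '.' (not opp) -> no flip
Dir W: first cell '.' (not opp) -> no flip
Dir E: opp run (2,4), next='.' -> no flip
Dir SW: opp run (3,2) (4,1), next='.' -> no flip
Dir S: opp run (3,3) capped by W -> flip
Dir SE: opp run (3,4), next='.' -> no flip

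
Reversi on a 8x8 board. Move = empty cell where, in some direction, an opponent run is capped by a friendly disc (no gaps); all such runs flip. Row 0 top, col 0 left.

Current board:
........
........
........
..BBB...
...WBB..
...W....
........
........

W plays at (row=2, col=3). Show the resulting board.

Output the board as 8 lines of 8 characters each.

Place W at (2,3); scan 8 dirs for brackets.
Dir NW: first cell '.' (not opp) -> no flip
Dir N: first cell '.' (not opp) -> no flip
Dir NE: first cell '.' (not opp) -> no flip
Dir W: first cell '.' (not opp) -> no flip
Dir E: first cell '.' (not opp) -> no flip
Dir SW: opp run (3,2), next='.' -> no flip
Dir S: opp run (3,3) capped by W -> flip
Dir SE: opp run (3,4) (4,5), next='.' -> no flip
All flips: (3,3)

Answer: ........
........
...W....
..BWB...
...WBB..
...W....
........
........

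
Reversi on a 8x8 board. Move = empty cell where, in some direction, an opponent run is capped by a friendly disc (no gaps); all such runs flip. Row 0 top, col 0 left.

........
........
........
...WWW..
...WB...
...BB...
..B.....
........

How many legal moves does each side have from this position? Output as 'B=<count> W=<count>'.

-- B to move --
(2,2): flips 1 -> legal
(2,3): flips 2 -> legal
(2,4): flips 1 -> legal
(2,5): no bracket -> illegal
(2,6): flips 1 -> legal
(3,2): flips 1 -> legal
(3,6): no bracket -> illegal
(4,2): flips 1 -> legal
(4,5): no bracket -> illegal
(4,6): no bracket -> illegal
(5,2): no bracket -> illegal
B mobility = 6
-- W to move --
(4,2): no bracket -> illegal
(4,5): flips 1 -> legal
(5,1): no bracket -> illegal
(5,2): no bracket -> illegal
(5,5): flips 1 -> legal
(6,1): no bracket -> illegal
(6,3): flips 1 -> legal
(6,4): flips 2 -> legal
(6,5): flips 1 -> legal
(7,1): flips 3 -> legal
(7,2): no bracket -> illegal
(7,3): no bracket -> illegal
W mobility = 6

Answer: B=6 W=6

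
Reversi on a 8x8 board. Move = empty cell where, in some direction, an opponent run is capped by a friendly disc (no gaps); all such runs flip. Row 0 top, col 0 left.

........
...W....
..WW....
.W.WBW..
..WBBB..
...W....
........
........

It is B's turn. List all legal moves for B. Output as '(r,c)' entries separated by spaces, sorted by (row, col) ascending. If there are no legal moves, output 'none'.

Answer: (0,3) (1,1) (1,2) (2,5) (2,6) (3,2) (3,6) (4,1) (6,2) (6,3)

Derivation:
(0,2): no bracket -> illegal
(0,3): flips 3 -> legal
(0,4): no bracket -> illegal
(1,1): flips 2 -> legal
(1,2): flips 1 -> legal
(1,4): no bracket -> illegal
(2,0): no bracket -> illegal
(2,1): no bracket -> illegal
(2,4): no bracket -> illegal
(2,5): flips 1 -> legal
(2,6): flips 1 -> legal
(3,0): no bracket -> illegal
(3,2): flips 1 -> legal
(3,6): flips 1 -> legal
(4,0): no bracket -> illegal
(4,1): flips 1 -> legal
(4,6): no bracket -> illegal
(5,1): no bracket -> illegal
(5,2): no bracket -> illegal
(5,4): no bracket -> illegal
(6,2): flips 1 -> legal
(6,3): flips 1 -> legal
(6,4): no bracket -> illegal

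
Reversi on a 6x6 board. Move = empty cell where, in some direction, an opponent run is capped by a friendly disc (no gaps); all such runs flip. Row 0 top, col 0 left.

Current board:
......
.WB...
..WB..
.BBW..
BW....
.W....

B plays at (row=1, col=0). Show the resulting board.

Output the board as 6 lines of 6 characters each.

Answer: ......
BBB...
..WB..
.BBW..
BW....
.W....

Derivation:
Place B at (1,0); scan 8 dirs for brackets.
Dir NW: edge -> no flip
Dir N: first cell '.' (not opp) -> no flip
Dir NE: first cell '.' (not opp) -> no flip
Dir W: edge -> no flip
Dir E: opp run (1,1) capped by B -> flip
Dir SW: edge -> no flip
Dir S: first cell '.' (not opp) -> no flip
Dir SE: first cell '.' (not opp) -> no flip
All flips: (1,1)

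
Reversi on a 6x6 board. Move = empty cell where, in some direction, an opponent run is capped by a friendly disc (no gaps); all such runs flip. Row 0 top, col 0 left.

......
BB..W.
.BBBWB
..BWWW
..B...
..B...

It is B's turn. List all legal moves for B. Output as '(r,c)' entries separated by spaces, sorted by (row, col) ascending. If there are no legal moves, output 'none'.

Answer: (0,3) (0,5) (1,5) (4,3) (4,4) (4,5)

Derivation:
(0,3): flips 1 -> legal
(0,4): no bracket -> illegal
(0,5): flips 1 -> legal
(1,3): no bracket -> illegal
(1,5): flips 2 -> legal
(4,3): flips 2 -> legal
(4,4): flips 1 -> legal
(4,5): flips 2 -> legal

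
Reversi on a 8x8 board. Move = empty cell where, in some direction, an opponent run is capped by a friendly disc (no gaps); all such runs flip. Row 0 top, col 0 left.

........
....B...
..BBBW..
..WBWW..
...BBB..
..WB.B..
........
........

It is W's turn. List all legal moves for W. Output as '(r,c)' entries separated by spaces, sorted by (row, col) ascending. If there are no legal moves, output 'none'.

(0,3): flips 1 -> legal
(0,4): flips 2 -> legal
(0,5): flips 2 -> legal
(1,1): no bracket -> illegal
(1,2): flips 2 -> legal
(1,3): flips 1 -> legal
(1,5): no bracket -> illegal
(2,1): flips 3 -> legal
(3,1): no bracket -> illegal
(3,6): no bracket -> illegal
(4,2): no bracket -> illegal
(4,6): no bracket -> illegal
(5,4): flips 3 -> legal
(5,6): flips 1 -> legal
(6,2): flips 2 -> legal
(6,3): no bracket -> illegal
(6,4): no bracket -> illegal
(6,5): flips 2 -> legal
(6,6): no bracket -> illegal

Answer: (0,3) (0,4) (0,5) (1,2) (1,3) (2,1) (5,4) (5,6) (6,2) (6,5)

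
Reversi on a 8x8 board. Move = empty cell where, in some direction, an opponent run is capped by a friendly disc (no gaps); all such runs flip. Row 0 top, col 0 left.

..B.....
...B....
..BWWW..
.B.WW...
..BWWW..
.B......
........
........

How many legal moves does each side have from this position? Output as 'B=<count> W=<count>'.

Answer: B=6 W=5

Derivation:
-- B to move --
(1,2): no bracket -> illegal
(1,4): no bracket -> illegal
(1,5): flips 2 -> legal
(1,6): no bracket -> illegal
(2,6): flips 3 -> legal
(3,2): no bracket -> illegal
(3,5): flips 1 -> legal
(3,6): no bracket -> illegal
(4,6): flips 3 -> legal
(5,2): no bracket -> illegal
(5,3): flips 3 -> legal
(5,4): no bracket -> illegal
(5,5): flips 2 -> legal
(5,6): no bracket -> illegal
B mobility = 6
-- W to move --
(0,1): no bracket -> illegal
(0,3): flips 1 -> legal
(0,4): no bracket -> illegal
(1,1): flips 1 -> legal
(1,2): no bracket -> illegal
(1,4): no bracket -> illegal
(2,0): no bracket -> illegal
(2,1): flips 1 -> legal
(3,0): no bracket -> illegal
(3,2): no bracket -> illegal
(4,0): no bracket -> illegal
(4,1): flips 1 -> legal
(5,0): no bracket -> illegal
(5,2): no bracket -> illegal
(5,3): no bracket -> illegal
(6,0): flips 2 -> legal
(6,1): no bracket -> illegal
(6,2): no bracket -> illegal
W mobility = 5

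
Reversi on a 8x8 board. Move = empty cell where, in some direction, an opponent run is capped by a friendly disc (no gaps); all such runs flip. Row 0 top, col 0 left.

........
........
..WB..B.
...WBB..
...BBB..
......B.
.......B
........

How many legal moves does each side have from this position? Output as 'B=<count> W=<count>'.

Answer: B=3 W=5

Derivation:
-- B to move --
(1,1): flips 2 -> legal
(1,2): no bracket -> illegal
(1,3): no bracket -> illegal
(2,1): flips 1 -> legal
(2,4): no bracket -> illegal
(3,1): no bracket -> illegal
(3,2): flips 1 -> legal
(4,2): no bracket -> illegal
B mobility = 3
-- W to move --
(1,2): no bracket -> illegal
(1,3): flips 1 -> legal
(1,4): no bracket -> illegal
(1,5): no bracket -> illegal
(1,6): no bracket -> illegal
(1,7): no bracket -> illegal
(2,4): flips 1 -> legal
(2,5): no bracket -> illegal
(2,7): no bracket -> illegal
(3,2): no bracket -> illegal
(3,6): flips 2 -> legal
(3,7): no bracket -> illegal
(4,2): no bracket -> illegal
(4,6): no bracket -> illegal
(4,7): no bracket -> illegal
(5,2): no bracket -> illegal
(5,3): flips 1 -> legal
(5,4): no bracket -> illegal
(5,5): flips 1 -> legal
(5,7): no bracket -> illegal
(6,5): no bracket -> illegal
(6,6): no bracket -> illegal
(7,6): no bracket -> illegal
(7,7): no bracket -> illegal
W mobility = 5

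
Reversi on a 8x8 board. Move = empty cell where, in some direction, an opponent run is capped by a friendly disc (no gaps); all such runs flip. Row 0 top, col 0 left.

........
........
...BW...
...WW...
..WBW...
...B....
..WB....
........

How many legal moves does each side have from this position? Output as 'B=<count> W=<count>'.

-- B to move --
(1,3): no bracket -> illegal
(1,4): no bracket -> illegal
(1,5): no bracket -> illegal
(2,2): no bracket -> illegal
(2,5): flips 2 -> legal
(3,1): flips 1 -> legal
(3,2): no bracket -> illegal
(3,5): flips 1 -> legal
(4,1): flips 1 -> legal
(4,5): flips 2 -> legal
(5,1): no bracket -> illegal
(5,2): no bracket -> illegal
(5,4): no bracket -> illegal
(5,5): no bracket -> illegal
(6,1): flips 1 -> legal
(7,1): flips 1 -> legal
(7,2): no bracket -> illegal
(7,3): no bracket -> illegal
B mobility = 7
-- W to move --
(1,2): flips 1 -> legal
(1,3): flips 1 -> legal
(1,4): no bracket -> illegal
(2,2): flips 1 -> legal
(3,2): no bracket -> illegal
(5,2): flips 1 -> legal
(5,4): no bracket -> illegal
(6,4): flips 2 -> legal
(7,2): no bracket -> illegal
(7,3): flips 3 -> legal
(7,4): no bracket -> illegal
W mobility = 6

Answer: B=7 W=6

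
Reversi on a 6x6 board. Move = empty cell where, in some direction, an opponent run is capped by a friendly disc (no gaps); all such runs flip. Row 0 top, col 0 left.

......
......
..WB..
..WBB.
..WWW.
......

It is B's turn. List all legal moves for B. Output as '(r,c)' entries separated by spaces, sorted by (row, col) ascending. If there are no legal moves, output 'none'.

Answer: (1,1) (2,1) (3,1) (4,1) (5,1) (5,2) (5,3) (5,4) (5,5)

Derivation:
(1,1): flips 1 -> legal
(1,2): no bracket -> illegal
(1,3): no bracket -> illegal
(2,1): flips 1 -> legal
(3,1): flips 1 -> legal
(3,5): no bracket -> illegal
(4,1): flips 1 -> legal
(4,5): no bracket -> illegal
(5,1): flips 1 -> legal
(5,2): flips 1 -> legal
(5,3): flips 1 -> legal
(5,4): flips 1 -> legal
(5,5): flips 1 -> legal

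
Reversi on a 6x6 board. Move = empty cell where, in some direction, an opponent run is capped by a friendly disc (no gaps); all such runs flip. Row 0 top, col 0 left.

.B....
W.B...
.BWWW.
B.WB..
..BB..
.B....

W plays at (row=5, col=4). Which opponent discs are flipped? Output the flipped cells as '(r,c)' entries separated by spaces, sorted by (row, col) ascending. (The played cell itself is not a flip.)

Dir NW: opp run (4,3) capped by W -> flip
Dir N: first cell '.' (not opp) -> no flip
Dir NE: first cell '.' (not opp) -> no flip
Dir W: first cell '.' (not opp) -> no flip
Dir E: first cell '.' (not opp) -> no flip
Dir SW: edge -> no flip
Dir S: edge -> no flip
Dir SE: edge -> no flip

Answer: (4,3)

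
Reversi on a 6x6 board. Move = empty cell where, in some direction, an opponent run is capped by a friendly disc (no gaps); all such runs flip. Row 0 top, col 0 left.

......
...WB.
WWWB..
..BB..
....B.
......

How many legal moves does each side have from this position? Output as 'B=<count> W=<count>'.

Answer: B=4 W=5

Derivation:
-- B to move --
(0,2): no bracket -> illegal
(0,3): flips 1 -> legal
(0,4): no bracket -> illegal
(1,0): flips 1 -> legal
(1,1): flips 1 -> legal
(1,2): flips 2 -> legal
(2,4): no bracket -> illegal
(3,0): no bracket -> illegal
(3,1): no bracket -> illegal
B mobility = 4
-- W to move --
(0,3): no bracket -> illegal
(0,4): no bracket -> illegal
(0,5): no bracket -> illegal
(1,2): no bracket -> illegal
(1,5): flips 1 -> legal
(2,4): flips 1 -> legal
(2,5): no bracket -> illegal
(3,1): no bracket -> illegal
(3,4): no bracket -> illegal
(3,5): no bracket -> illegal
(4,1): no bracket -> illegal
(4,2): flips 1 -> legal
(4,3): flips 3 -> legal
(4,5): no bracket -> illegal
(5,3): no bracket -> illegal
(5,4): no bracket -> illegal
(5,5): flips 2 -> legal
W mobility = 5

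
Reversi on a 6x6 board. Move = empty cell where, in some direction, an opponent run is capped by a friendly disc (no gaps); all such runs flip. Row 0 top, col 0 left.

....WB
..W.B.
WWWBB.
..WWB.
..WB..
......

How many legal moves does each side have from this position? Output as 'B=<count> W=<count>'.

-- B to move --
(0,1): flips 1 -> legal
(0,2): no bracket -> illegal
(0,3): flips 1 -> legal
(1,0): flips 2 -> legal
(1,1): no bracket -> illegal
(1,3): no bracket -> illegal
(1,5): no bracket -> illegal
(3,0): no bracket -> illegal
(3,1): flips 2 -> legal
(4,1): flips 2 -> legal
(4,4): no bracket -> illegal
(5,1): flips 2 -> legal
(5,2): no bracket -> illegal
(5,3): no bracket -> illegal
B mobility = 6
-- W to move --
(0,3): no bracket -> illegal
(1,3): flips 1 -> legal
(1,5): flips 1 -> legal
(2,5): flips 2 -> legal
(3,5): flips 1 -> legal
(4,4): flips 4 -> legal
(4,5): flips 2 -> legal
(5,2): no bracket -> illegal
(5,3): flips 1 -> legal
(5,4): flips 1 -> legal
W mobility = 8

Answer: B=6 W=8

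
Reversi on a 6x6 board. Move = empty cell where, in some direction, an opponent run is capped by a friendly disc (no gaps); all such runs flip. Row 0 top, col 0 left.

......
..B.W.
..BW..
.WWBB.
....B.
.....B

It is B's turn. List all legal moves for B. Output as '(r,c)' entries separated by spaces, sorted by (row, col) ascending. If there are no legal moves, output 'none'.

Answer: (1,3) (2,4) (3,0) (4,0) (4,2)

Derivation:
(0,3): no bracket -> illegal
(0,4): no bracket -> illegal
(0,5): no bracket -> illegal
(1,3): flips 1 -> legal
(1,5): no bracket -> illegal
(2,0): no bracket -> illegal
(2,1): no bracket -> illegal
(2,4): flips 1 -> legal
(2,5): no bracket -> illegal
(3,0): flips 2 -> legal
(4,0): flips 1 -> legal
(4,1): no bracket -> illegal
(4,2): flips 1 -> legal
(4,3): no bracket -> illegal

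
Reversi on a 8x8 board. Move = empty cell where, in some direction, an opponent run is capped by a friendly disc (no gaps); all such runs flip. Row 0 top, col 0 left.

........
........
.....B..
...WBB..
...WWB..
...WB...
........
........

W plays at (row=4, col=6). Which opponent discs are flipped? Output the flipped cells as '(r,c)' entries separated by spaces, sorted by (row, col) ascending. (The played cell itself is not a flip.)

Answer: (4,5)

Derivation:
Dir NW: opp run (3,5), next='.' -> no flip
Dir N: first cell '.' (not opp) -> no flip
Dir NE: first cell '.' (not opp) -> no flip
Dir W: opp run (4,5) capped by W -> flip
Dir E: first cell '.' (not opp) -> no flip
Dir SW: first cell '.' (not opp) -> no flip
Dir S: first cell '.' (not opp) -> no flip
Dir SE: first cell '.' (not opp) -> no flip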